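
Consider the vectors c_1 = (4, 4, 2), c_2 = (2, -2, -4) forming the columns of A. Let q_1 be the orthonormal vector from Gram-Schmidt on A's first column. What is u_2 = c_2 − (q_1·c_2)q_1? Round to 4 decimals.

u_2 = (2.8889, -1.1111, -3.5556)

c_1 = (4, 4, 2); ‖c_1‖ = 6.0000, so q_1 = (0.6667, 0.6667, 0.3333).
q_1·c_2 = 0.6667·2 + 0.6667·(-2) + 0.3333·(-4) = -1.3333.
u_2 = c_2 + 1.3333·q_1 = (2.8889, -1.1111, -3.5556).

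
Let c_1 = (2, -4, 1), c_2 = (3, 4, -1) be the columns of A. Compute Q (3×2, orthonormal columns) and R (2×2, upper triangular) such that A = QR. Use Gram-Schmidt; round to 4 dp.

Q = [[0.4364, 0.8997], [-0.8729, 0.4234], [0.2182, -0.1059]], R = [[4.5826, -2.4004], [0.0000, 4.4987]]

c_1 = (2, -4, 1); ‖c_1‖ = 4.5826, so e_1 = (0.4364, -0.8729, 0.2182).
e_1·c_2 = 0.4364·3 + (-0.8729)·4 + 0.2182·(-1) = -2.4004.
u_2 = c_2 + 2.4004·e_1 = (4.0476, 1.9048, -0.4762).
‖u_2‖ = 4.4987, so e_2 = (0.8997, 0.4234, -0.1059).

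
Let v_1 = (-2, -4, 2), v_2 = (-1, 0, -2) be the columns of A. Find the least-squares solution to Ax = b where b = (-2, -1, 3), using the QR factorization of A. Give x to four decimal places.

x = (0.5345, -0.5862)

v_1 = (-2, -4, 2); ‖v_1‖ = 4.8990, so q_1 = (-0.4082, -0.8165, 0.4082).
q_1·v_2 = (-0.4082)·(-1) + (-0.8165)·0 + 0.4082·(-2) = -0.4082.
u_2 = v_2 + 0.4082·q_1 = (-1.1667, -0.3333, -1.8333).
‖u_2‖ = 2.1985, so q_2 = (-0.5307, -0.1516, -0.8339).
Qᵀb = (2.8577, -1.2888).
Back-substitute: x_2 = -1.2888/2.1985 = -0.5862.
x_1 = (2.8577 + 0.4082·(-0.5862))/4.8990 = 0.5345.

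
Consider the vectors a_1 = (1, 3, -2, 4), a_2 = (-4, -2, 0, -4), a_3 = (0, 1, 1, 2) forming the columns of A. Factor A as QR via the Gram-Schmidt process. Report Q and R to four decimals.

Q = [[0.1826, -0.8538, -0.4735], [0.5477, 0.1635, 0.1155], [-0.3651, -0.4723, 0.7679], [0.7303, -0.1453, 0.4157]], R = [[5.4772, -4.7469, 1.6432], [0.0000, 3.6697, -0.5995], [0.0000, 0.0000, 1.7148]]

e_1 = a_1/‖a_1‖ = (1, 3, -2, 4)/5.4772 = (0.1826, 0.5477, -0.3651, 0.7303).
r_{12} = e_1·a_2 = -4.7469.
u_2 = a_2 + 4.7469·e_1 = (-3.1333, 0.6000, -1.7333, -0.5333).
‖u_2‖ = 3.6697, so e_2 = (-0.8538, 0.1635, -0.4723, -0.1453).
r_{13} = e_1·a_3 = 1.6432; r_{23} = e_2·a_3 = -0.5995.
u_3 = a_3 − 1.6432·e_1 + 0.5995·e_2 = (-0.8119, 0.1980, 1.3168, 0.7129).
‖u_3‖ = 1.7148, so e_3 = (-0.4735, 0.1155, 0.7679, 0.4157).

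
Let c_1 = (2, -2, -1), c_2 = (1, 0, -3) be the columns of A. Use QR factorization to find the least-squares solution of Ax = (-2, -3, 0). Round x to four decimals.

c_1 = (2, -2, -1); ‖c_1‖ = 3.0000, so e_1 = (0.6667, -0.6667, -0.3333).
e_1·c_2 = 0.6667·1 + (-0.6667)·0 + (-0.3333)·(-3) = 1.6667.
u_2 = c_2 − 1.6667·e_1 = (-0.1111, 1.1111, -2.4444).
‖u_2‖ = 2.6874, so e_2 = (-0.0413, 0.4134, -0.9096).
Qᵀb = (0.6667, -1.1577).
Back-substitute: x_2 = -1.1577/2.6874 = -0.4308.
x_1 = (0.6667 − 1.6667·(-0.4308))/3.0000 = 0.4615.

x = (0.4615, -0.4308)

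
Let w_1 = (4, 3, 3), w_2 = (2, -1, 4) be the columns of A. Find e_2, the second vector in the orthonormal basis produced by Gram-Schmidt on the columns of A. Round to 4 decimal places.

e_2 = (0.0000, -0.7071, 0.7071)

w_1 = (4, 3, 3); ‖w_1‖ = 5.8310, so e_1 = (0.6860, 0.5145, 0.5145).
e_1·w_2 = 0.6860·2 + 0.5145·(-1) + 0.5145·4 = 2.9155.
u_2 = w_2 − 2.9155·e_1 = (0.0000, -2.5000, 2.5000).
‖u_2‖ = 3.5355, so e_2 = (0.0000, -0.7071, 0.7071).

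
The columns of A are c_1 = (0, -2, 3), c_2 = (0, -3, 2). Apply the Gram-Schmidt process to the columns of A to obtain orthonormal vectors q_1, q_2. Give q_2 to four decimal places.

c_1 = (0, -2, 3); ‖c_1‖ = 3.6056, so q_1 = (0.0000, -0.5547, 0.8321).
q_1·c_2 = 0.0000·0 + (-0.5547)·(-3) + 0.8321·2 = 3.3282.
u_2 = c_2 − 3.3282·q_1 = (0.0000, -1.1538, -0.7692).
‖u_2‖ = 1.3868, so q_2 = (0.0000, -0.8321, -0.5547).

q_2 = (0.0000, -0.8321, -0.5547)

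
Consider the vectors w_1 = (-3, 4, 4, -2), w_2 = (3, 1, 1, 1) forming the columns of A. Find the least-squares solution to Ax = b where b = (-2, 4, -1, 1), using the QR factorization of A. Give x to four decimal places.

w_1 = (-3, 4, 4, -2); ‖w_1‖ = 6.7082, so e_1 = (-0.4472, 0.5963, 0.5963, -0.2981).
e_1·w_2 = (-0.4472)·3 + 0.5963·1 + 0.5963·1 + (-0.2981)·1 = -0.4472.
u_2 = w_2 + 0.4472·e_1 = (2.8000, 1.2667, 1.2667, 0.8667).
‖u_2‖ = 3.4351, so e_2 = (0.8151, 0.3687, 0.3687, 0.2523).
Qᵀb = (2.3851, -0.2717).
Back-substitute: x_2 = -0.2717/3.4351 = -0.0791.
x_1 = (2.3851 + 0.4472·(-0.0791))/6.7082 = 0.3503.

x = (0.3503, -0.0791)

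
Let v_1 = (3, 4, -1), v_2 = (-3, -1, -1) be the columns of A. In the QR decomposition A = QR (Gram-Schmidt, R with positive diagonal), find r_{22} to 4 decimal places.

r_{22} = 2.3370

v_1 = (3, 4, -1); ‖v_1‖ = 5.0990, so e_1 = (0.5883, 0.7845, -0.1961).
e_1·v_2 = 0.5883·(-3) + 0.7845·(-1) + (-0.1961)·(-1) = -2.3534.
u_2 = v_2 + 2.3534·e_1 = (-1.6154, 0.8462, -1.4615).
r_{22} = ‖u_2‖ = 2.3370.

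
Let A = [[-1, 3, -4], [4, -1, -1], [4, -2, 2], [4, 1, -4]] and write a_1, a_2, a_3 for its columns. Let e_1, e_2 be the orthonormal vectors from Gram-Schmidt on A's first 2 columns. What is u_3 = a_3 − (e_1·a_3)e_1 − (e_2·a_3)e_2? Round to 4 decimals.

u_3 = (0.4430, -0.5163, 0.8241, -0.1971)

a_1 = (-1, 4, 4, 4); ‖a_1‖ = 7.0000, so e_1 = (-0.1429, 0.5714, 0.5714, 0.5714).
e_1·a_2 = (-0.1429)·3 + 0.5714·(-1) + 0.5714·(-2) + 0.5714·1 = -1.5714.
u_2 = a_2 + 1.5714·e_1 = (2.7755, -0.1020, -1.1020, 1.8980).
‖u_2‖ = 3.5399, so e_2 = (0.7841, -0.0288, -0.3113, 0.5362).
e_1·a_3 = (-0.1429)·(-4) + 0.5714·(-1) + 0.5714·2 + 0.5714·(-4) = -1.1429; e_2·a_3 = 0.7841·(-4) + (-0.0288)·(-1) + (-0.3113)·2 + 0.5362·(-4) = -5.8748.
u_3 = a_3 + 1.1429·e_1 + 5.8748·e_2 = (0.4430, -0.5163, 0.8241, -0.1971).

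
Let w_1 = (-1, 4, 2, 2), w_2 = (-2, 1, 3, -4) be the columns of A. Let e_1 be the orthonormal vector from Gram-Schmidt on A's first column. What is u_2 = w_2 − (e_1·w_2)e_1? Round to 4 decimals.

w_1 = (-1, 4, 2, 2); ‖w_1‖ = 5.0000, so e_1 = (-0.2000, 0.8000, 0.4000, 0.4000).
e_1·w_2 = (-0.2000)·(-2) + 0.8000·1 + 0.4000·3 + 0.4000·(-4) = 0.8000.
u_2 = w_2 − 0.8000·e_1 = (-1.8400, 0.3600, 2.6800, -4.3200).

u_2 = (-1.8400, 0.3600, 2.6800, -4.3200)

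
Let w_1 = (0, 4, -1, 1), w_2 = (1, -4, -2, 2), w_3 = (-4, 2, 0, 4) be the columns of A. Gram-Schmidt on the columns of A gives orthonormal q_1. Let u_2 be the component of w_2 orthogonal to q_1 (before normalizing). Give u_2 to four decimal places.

u_2 = (1.0000, -1.3333, -2.6667, 2.6667)

w_1 = (0, 4, -1, 1); ‖w_1‖ = 4.2426, so q_1 = (0.0000, 0.9428, -0.2357, 0.2357).
q_1·w_2 = 0.0000·1 + 0.9428·(-4) + (-0.2357)·(-2) + 0.2357·2 = -2.8284.
u_2 = w_2 + 2.8284·q_1 = (1.0000, -1.3333, -2.6667, 2.6667).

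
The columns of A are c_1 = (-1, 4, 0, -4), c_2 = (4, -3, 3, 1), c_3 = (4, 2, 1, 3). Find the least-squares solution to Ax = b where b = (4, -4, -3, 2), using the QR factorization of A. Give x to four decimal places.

x = (-0.7470, 0.1277, 0.0993)

q_1 = c_1/‖c_1‖ = (-1, 4, 0, -4)/5.7446 = (-0.1741, 0.6963, 0.0000, -0.6963).
r_{12} = q_1·c_2 = -3.4816.
u_2 = c_2 + 3.4816·q_1 = (3.3939, -0.5758, 3.0000, -1.4242).
‖u_2‖ = 4.7832, so q_2 = (0.7096, -0.1204, 0.6272, -0.2978).
r_{13} = q_1·c_3 = -1.3926; r_{23} = q_2·c_3 = 2.3314.
u_3 = c_3 + 1.3926·q_1 − 2.3314·q_2 = (2.1033, 3.2503, -0.4623, 2.7245).
‖u_3‖ = 4.7566, so q_3 = (0.4422, 0.6833, -0.0972, 0.5728).
Qᵀb = (-4.8742, 0.8426, 0.4725).
Back-substitute: x_3 = 0.4725/4.7566 = 0.0993.
x_2 = (0.8426 − 2.3314·0.0993)/4.7832 = 0.1277.
x_1 = (-4.8742 + 3.4816·0.1277 + 1.3926·0.0993)/5.7446 = -0.7470.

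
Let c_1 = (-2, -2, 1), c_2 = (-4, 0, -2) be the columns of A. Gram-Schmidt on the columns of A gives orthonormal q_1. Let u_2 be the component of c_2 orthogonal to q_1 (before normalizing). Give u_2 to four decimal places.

q_1 = c_1/‖c_1‖ = (-2, -2, 1)/3.0000 = (-0.6667, -0.6667, 0.3333).
r_{12} = q_1·c_2 = 2.0000.
u_2 = c_2 − 2.0000·q_1 = (-2.6667, 1.3333, -2.6667).

u_2 = (-2.6667, 1.3333, -2.6667)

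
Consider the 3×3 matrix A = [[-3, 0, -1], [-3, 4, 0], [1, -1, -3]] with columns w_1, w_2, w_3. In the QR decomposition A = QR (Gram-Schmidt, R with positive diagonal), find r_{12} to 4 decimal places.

r_{12} = -2.9824

w_1 = (-3, -3, 1); ‖w_1‖ = 4.3589, so e_1 = (-0.6882, -0.6882, 0.2294).
r_{12} = e_1·w_2 = -2.9824.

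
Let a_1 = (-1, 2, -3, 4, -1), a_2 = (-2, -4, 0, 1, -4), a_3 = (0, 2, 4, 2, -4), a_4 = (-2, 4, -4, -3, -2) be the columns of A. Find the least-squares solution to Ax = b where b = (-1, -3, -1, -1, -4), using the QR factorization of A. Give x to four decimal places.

x = (-0.2187, 0.8613, -0.0526, 0.2722)

q_1 = a_1/‖a_1‖ = (-1, 2, -3, 4, -1)/5.5678 = (-0.1796, 0.3592, -0.5388, 0.7184, -0.1796).
r_{12} = q_1·a_2 = 0.3592.
u_2 = a_2 − 0.3592·q_1 = (-1.9355, -4.1290, 0.1935, 0.7419, -3.9355).
‖u_2‖ = 6.0721, so q_2 = (-0.3187, -0.6800, 0.0319, 0.1222, -0.6481).
r_{13} = q_1·a_3 = 0.7184; r_{23} = q_2·a_3 = 1.6044.
u_3 = a_3 − 0.7184·q_1 − 1.6044·q_2 = (0.6404, 2.8329, 4.3360, 1.2878, -2.8311).
‖u_3‖ = 6.0754, so q_3 = (0.1054, 0.4663, 0.7137, 0.2120, -0.4660).
r_{14} = q_1·a_4 = 2.1553; r_{24} = q_2·a_4 = -1.2803; r_{34} = q_3·a_4 = -0.9044.
u_4 = a_4 − 2.1553·q_1 + 1.2803·q_2 + 0.9044·q_3 = (-1.9257, 2.7769, -2.1525, -4.2002, -2.8641).
‖u_4‖ = 6.4729, so q_4 = (-0.2975, 0.4290, -0.3325, -0.6489, -0.4425).
Qᵀb = (-0.3592, 4.7972, -0.5659, 1.7618).
Back-substitute: x_4 = 1.7618/6.4729 = 0.2722.
x_3 = (-0.5659 + 0.9044·0.2722)/6.0754 = -0.0526.
x_2 = (4.7972 − 1.6044·(-0.0526) + 1.2803·0.2722)/6.0721 = 0.8613.
x_1 = (-0.3592 − 0.3592·0.8613 − 0.7184·(-0.0526) − 2.1553·0.2722)/5.5678 = -0.2187.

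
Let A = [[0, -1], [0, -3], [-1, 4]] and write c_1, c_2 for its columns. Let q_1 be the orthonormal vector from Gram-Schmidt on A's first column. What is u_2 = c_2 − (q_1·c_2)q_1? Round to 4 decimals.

q_1 = c_1/‖c_1‖ = (0, 0, -1)/1.0000 = (0.0000, 0.0000, -1.0000).
r_{12} = q_1·c_2 = -4.0000.
u_2 = c_2 + 4.0000·q_1 = (-1.0000, -3.0000, 0.0000).

u_2 = (-1.0000, -3.0000, 0.0000)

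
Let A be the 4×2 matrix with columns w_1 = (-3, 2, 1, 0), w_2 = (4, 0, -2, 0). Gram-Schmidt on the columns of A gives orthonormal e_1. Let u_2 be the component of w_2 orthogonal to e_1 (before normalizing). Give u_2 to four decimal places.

u_2 = (1.0000, 2.0000, -1.0000, 0.0000)

e_1 = w_1/‖w_1‖ = (-3, 2, 1, 0)/3.7417 = (-0.8018, 0.5345, 0.2673, 0.0000).
r_{12} = e_1·w_2 = -3.7417.
u_2 = w_2 + 3.7417·e_1 = (1.0000, 2.0000, -1.0000, 0.0000).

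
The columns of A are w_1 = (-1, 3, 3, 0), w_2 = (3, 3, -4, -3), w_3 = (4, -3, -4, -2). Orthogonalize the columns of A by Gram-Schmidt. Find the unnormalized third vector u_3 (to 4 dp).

u_3 = (1.5672, -0.6953, 1.2177, -0.7516)

e_1 = w_1/‖w_1‖ = (-1, 3, 3, 0)/4.3589 = (-0.2294, 0.6882, 0.6882, 0.0000).
r_{12} = e_1·w_2 = -1.3765.
u_2 = w_2 + 1.3765·e_1 = (2.6842, 3.9474, -3.0526, -3.0000).
‖u_2‖ = 6.4113, so e_2 = (0.4187, 0.6157, -0.4761, -0.4679).
r_{13} = e_1·w_3 = -5.7354; r_{23} = e_2·w_3 = 2.6680.
u_3 = w_3 + 5.7354·e_1 − 2.6680·e_2 = (1.5672, -0.6953, 1.2177, -0.7516).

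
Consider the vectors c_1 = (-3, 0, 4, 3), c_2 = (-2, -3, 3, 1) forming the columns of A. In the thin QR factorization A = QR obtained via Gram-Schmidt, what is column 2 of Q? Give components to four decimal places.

c_1 = (-3, 0, 4, 3); ‖c_1‖ = 5.8310, so e_1 = (-0.5145, 0.0000, 0.6860, 0.5145).
e_1·c_2 = (-0.5145)·(-2) + 0.0000·(-3) + 0.6860·3 + 0.5145·1 = 3.6015.
u_2 = c_2 − 3.6015·e_1 = (-0.1471, -3.0000, 0.5294, -0.8529).
‖u_2‖ = 3.1669, so e_2 = (-0.0464, -0.9473, 0.1672, -0.2693).

e_2 = (-0.0464, -0.9473, 0.1672, -0.2693)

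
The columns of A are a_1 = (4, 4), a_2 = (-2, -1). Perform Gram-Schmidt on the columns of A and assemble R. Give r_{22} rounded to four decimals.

r_{22} = 0.7071

q_1 = a_1/‖a_1‖ = (4, 4)/5.6569 = (0.7071, 0.7071).
r_{12} = q_1·a_2 = -2.1213.
u_2 = a_2 + 2.1213·q_1 = (-0.5000, 0.5000).
r_{22} = ‖u_2‖ = 0.7071.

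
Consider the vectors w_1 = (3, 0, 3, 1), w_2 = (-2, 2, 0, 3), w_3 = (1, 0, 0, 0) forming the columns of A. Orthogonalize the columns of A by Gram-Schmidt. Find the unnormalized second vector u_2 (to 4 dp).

u_2 = (-1.5263, 2.0000, 0.4737, 3.1579)

q_1 = w_1/‖w_1‖ = (3, 0, 3, 1)/4.3589 = (0.6882, 0.0000, 0.6882, 0.2294).
r_{12} = q_1·w_2 = -0.6882.
u_2 = w_2 + 0.6882·q_1 = (-1.5263, 2.0000, 0.4737, 3.1579).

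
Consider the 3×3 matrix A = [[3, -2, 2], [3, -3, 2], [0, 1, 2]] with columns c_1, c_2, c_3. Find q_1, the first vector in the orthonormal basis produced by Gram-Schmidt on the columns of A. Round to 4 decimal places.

q_1 = c_1/‖c_1‖ = (3, 3, 0)/4.2426 = (0.7071, 0.7071, 0.0000).

q_1 = (0.7071, 0.7071, 0.0000)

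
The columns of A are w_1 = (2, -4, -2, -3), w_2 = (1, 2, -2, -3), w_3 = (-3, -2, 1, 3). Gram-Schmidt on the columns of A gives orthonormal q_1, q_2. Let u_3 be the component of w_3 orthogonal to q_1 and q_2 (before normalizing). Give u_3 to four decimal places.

w_1 = (2, -4, -2, -3); ‖w_1‖ = 5.7446, so q_1 = (0.3482, -0.6963, -0.3482, -0.5222).
q_1·w_2 = 0.3482·1 + (-0.6963)·2 + (-0.3482)·(-2) + (-0.5222)·(-3) = 1.2185.
u_2 = w_2 − 1.2185·q_1 = (0.5758, 2.8485, -1.5758, -2.3636).
‖u_2‖ = 4.0639, so q_2 = (0.1417, 0.7009, -0.3877, -0.5816).
q_1·w_3 = 0.3482·(-3) + (-0.6963)·(-2) + (-0.3482)·1 + (-0.5222)·3 = -1.5667; q_2·w_3 = 0.1417·(-3) + 0.7009·(-2) + (-0.3877)·1 + (-0.5816)·3 = -3.9595.
u_3 = w_3 + 1.5667·q_1 + 3.9595·q_2 = (-1.8936, -0.3156, -1.0807, -0.1211).

u_3 = (-1.8936, -0.3156, -1.0807, -0.1211)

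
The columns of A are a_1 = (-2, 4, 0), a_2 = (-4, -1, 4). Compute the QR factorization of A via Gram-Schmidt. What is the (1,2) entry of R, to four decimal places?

a_1 = (-2, 4, 0); ‖a_1‖ = 4.4721, so e_1 = (-0.4472, 0.8944, 0.0000).
r_{12} = e_1·a_2 = 0.8944.

r_{12} = 0.8944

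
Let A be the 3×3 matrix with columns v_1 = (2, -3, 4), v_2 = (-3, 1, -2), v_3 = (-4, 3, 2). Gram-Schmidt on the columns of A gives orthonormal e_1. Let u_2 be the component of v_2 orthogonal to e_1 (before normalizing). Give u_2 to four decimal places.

u_2 = (-1.8276, -0.7586, 0.3448)

e_1 = v_1/‖v_1‖ = (2, -3, 4)/5.3852 = (0.3714, -0.5571, 0.7428).
r_{12} = e_1·v_2 = -3.1568.
u_2 = v_2 + 3.1568·e_1 = (-1.8276, -0.7586, 0.3448).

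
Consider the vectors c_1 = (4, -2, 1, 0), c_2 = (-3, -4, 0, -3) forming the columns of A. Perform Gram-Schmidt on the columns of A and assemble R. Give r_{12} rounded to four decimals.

r_{12} = -0.8729

c_1 = (4, -2, 1, 0); ‖c_1‖ = 4.5826, so q_1 = (0.8729, -0.4364, 0.2182, 0.0000).
r_{12} = q_1·c_2 = -0.8729.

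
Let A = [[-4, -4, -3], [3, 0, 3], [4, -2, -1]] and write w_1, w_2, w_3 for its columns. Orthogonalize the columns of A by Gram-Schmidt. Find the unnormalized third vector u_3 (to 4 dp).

w_1 = (-4, 3, 4); ‖w_1‖ = 6.4031, so e_1 = (-0.6247, 0.4685, 0.6247).
e_1·w_2 = (-0.6247)·(-4) + 0.4685·0 + 0.6247·(-2) = 1.2494.
u_2 = w_2 − 1.2494·e_1 = (-3.2195, -0.5854, -2.7805).
‖u_2‖ = 4.2941, so e_2 = (-0.7498, -0.1363, -0.6475).
e_1·w_3 = (-0.6247)·(-3) + 0.4685·3 + 0.6247·(-1) = 2.6550; e_2·w_3 = (-0.7498)·(-3) + (-0.1363)·3 + (-0.6475)·(-1) = 2.4878.
u_3 = w_3 − 2.6550·e_1 − 2.4878·e_2 = (0.5238, 2.0952, -1.0476).

u_3 = (0.5238, 2.0952, -1.0476)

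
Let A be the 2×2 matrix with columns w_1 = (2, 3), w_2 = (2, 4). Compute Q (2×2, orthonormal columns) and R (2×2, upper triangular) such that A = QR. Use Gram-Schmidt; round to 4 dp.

e_1 = w_1/‖w_1‖ = (2, 3)/3.6056 = (0.5547, 0.8321).
r_{12} = e_1·w_2 = 4.4376.
u_2 = w_2 − 4.4376·e_1 = (-0.4615, 0.3077).
‖u_2‖ = 0.5547, so e_2 = (-0.8321, 0.5547).

Q = [[0.5547, -0.8321], [0.8321, 0.5547]], R = [[3.6056, 4.4376], [0.0000, 0.5547]]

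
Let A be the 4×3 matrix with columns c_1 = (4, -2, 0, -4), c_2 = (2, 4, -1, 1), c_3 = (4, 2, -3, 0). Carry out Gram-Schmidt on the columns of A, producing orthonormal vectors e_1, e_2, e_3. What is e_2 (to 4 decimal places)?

c_1 = (4, -2, 0, -4); ‖c_1‖ = 6.0000, so e_1 = (0.6667, -0.3333, 0.0000, -0.6667).
e_1·c_2 = 0.6667·2 + (-0.3333)·4 + 0.0000·(-1) + (-0.6667)·1 = -0.6667.
u_2 = c_2 + 0.6667·e_1 = (2.4444, 3.7778, -1.0000, 0.5556).
‖u_2‖ = 4.6428, so e_2 = (0.5265, 0.8137, -0.2154, 0.1197).

e_2 = (0.5265, 0.8137, -0.2154, 0.1197)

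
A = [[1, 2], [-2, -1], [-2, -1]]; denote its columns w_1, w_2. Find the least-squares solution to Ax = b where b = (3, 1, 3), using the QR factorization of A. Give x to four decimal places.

w_1 = (1, -2, -2); ‖w_1‖ = 3.0000, so q_1 = (0.3333, -0.6667, -0.6667).
q_1·w_2 = 0.3333·2 + (-0.6667)·(-1) + (-0.6667)·(-1) = 2.0000.
u_2 = w_2 − 2.0000·q_1 = (1.3333, 0.3333, 0.3333).
‖u_2‖ = 1.4142, so q_2 = (0.9428, 0.2357, 0.2357).
Qᵀb = (-1.6667, 3.7712).
Back-substitute: x_2 = 3.7712/1.4142 = 2.6667.
x_1 = (-1.6667 − 2.0000·2.6667)/3.0000 = -2.3333.

x = (-2.3333, 2.6667)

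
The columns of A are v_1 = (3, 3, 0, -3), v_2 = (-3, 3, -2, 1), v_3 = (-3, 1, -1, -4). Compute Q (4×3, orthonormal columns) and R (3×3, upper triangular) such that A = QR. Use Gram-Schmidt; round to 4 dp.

e_1 = v_1/‖v_1‖ = (3, 3, 0, -3)/5.1962 = (0.5774, 0.5774, 0.0000, -0.5774).
r_{12} = e_1·v_2 = -0.5774.
u_2 = v_2 + 0.5774·e_1 = (-2.6667, 3.3333, -2.0000, 0.6667).
‖u_2‖ = 4.7610, so e_2 = (-0.5601, 0.7001, -0.4201, 0.1400).
r_{13} = e_1·v_3 = 1.1547; r_{23} = e_2·v_3 = 2.2404.
u_3 = v_3 − 1.1547·e_1 − 2.2404·e_2 = (-2.4118, -1.2353, -0.0588, -3.6471).
‖u_3‖ = 4.5439, so e_3 = (-0.5308, -0.2719, -0.0129, -0.8026).

Q = [[0.5774, -0.5601, -0.5308], [0.5774, 0.7001, -0.2719], [0.0000, -0.4201, -0.0129], [-0.5774, 0.1400, -0.8026]], R = [[5.1962, -0.5774, 1.1547], [0.0000, 4.7610, 2.2404], [0.0000, 0.0000, 4.5439]]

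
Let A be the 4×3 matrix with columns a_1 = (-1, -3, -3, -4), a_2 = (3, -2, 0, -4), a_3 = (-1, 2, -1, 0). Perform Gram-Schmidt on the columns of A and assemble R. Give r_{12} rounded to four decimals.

r_{12} = 3.2116

a_1 = (-1, -3, -3, -4); ‖a_1‖ = 5.9161, so e_1 = (-0.1690, -0.5071, -0.5071, -0.6761).
r_{12} = e_1·a_2 = 3.2116.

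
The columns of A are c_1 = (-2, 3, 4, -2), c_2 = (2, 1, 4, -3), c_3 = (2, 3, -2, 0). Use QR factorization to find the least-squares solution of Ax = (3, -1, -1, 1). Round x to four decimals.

x = (-0.7189, 0.4430, 0.1933)

c_1 = (-2, 3, 4, -2); ‖c_1‖ = 5.7446, so q_1 = (-0.3482, 0.5222, 0.6963, -0.3482).
q_1·c_2 = (-0.3482)·2 + 0.5222·1 + 0.6963·4 + (-0.3482)·(-3) = 3.6556.
u_2 = c_2 − 3.6556·q_1 = (3.2727, -0.9091, 1.4545, -1.7273).
‖u_2‖ = 4.0788, so q_2 = (0.8024, -0.2229, 0.3566, -0.4235).
q_1·c_3 = (-0.3482)·2 + 0.5222·3 + 0.6963·(-2) + (-0.3482)·0 = -0.5222; q_2·c_3 = 0.8024·2 + (-0.2229)·3 + 0.3566·(-2) + (-0.4235)·0 = 0.2229.
u_3 = c_3 + 0.5222·q_1 − 0.2229·q_2 = (1.6393, 3.3224, -1.7158, -0.0874).
‖u_3‖ = 4.0838, so q_3 = (0.4014, 0.8136, -0.4202, -0.0214).
Qᵀb = (-2.6112, 1.8499, 0.7895).
Back-substitute: x_3 = 0.7895/4.0838 = 0.1933.
x_2 = (1.8499 − 0.2229·0.1933)/4.0788 = 0.4430.
x_1 = (-2.6112 − 3.6556·0.4430 + 0.5222·0.1933)/5.7446 = -0.7189.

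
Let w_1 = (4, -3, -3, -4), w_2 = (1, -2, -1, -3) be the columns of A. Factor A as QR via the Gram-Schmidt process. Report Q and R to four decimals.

Q = [[0.5657, -0.6325], [-0.4243, -0.3162], [-0.4243, 0.3162], [-0.5657, -0.6325]], R = [[7.0711, 3.5355], [0.0000, 1.5811]]

w_1 = (4, -3, -3, -4); ‖w_1‖ = 7.0711, so e_1 = (0.5657, -0.4243, -0.4243, -0.5657).
e_1·w_2 = 0.5657·1 + (-0.4243)·(-2) + (-0.4243)·(-1) + (-0.5657)·(-3) = 3.5355.
u_2 = w_2 − 3.5355·e_1 = (-1.0000, -0.5000, 0.5000, -1.0000).
‖u_2‖ = 1.5811, so e_2 = (-0.6325, -0.3162, 0.3162, -0.6325).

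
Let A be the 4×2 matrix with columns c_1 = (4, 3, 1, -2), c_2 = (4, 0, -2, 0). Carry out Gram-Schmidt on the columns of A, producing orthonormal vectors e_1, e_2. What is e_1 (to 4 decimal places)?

c_1 = (4, 3, 1, -2); ‖c_1‖ = 5.4772, so e_1 = (0.7303, 0.5477, 0.1826, -0.3651).

e_1 = (0.7303, 0.5477, 0.1826, -0.3651)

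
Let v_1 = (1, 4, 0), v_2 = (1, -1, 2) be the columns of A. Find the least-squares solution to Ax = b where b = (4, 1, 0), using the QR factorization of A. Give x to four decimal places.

e_1 = v_1/‖v_1‖ = (1, 4, 0)/4.1231 = (0.2425, 0.9701, 0.0000).
r_{12} = e_1·v_2 = -0.7276.
u_2 = v_2 + 0.7276·e_1 = (1.1765, -0.2941, 2.0000).
‖u_2‖ = 2.3389, so e_2 = (0.5030, -0.1257, 0.8551).
Qᵀb = (1.9403, 1.8862).
Back-substitute: x_2 = 1.8862/2.3389 = 0.8065.
x_1 = (1.9403 + 0.7276·0.8065)/4.1231 = 0.6129.

x = (0.6129, 0.8065)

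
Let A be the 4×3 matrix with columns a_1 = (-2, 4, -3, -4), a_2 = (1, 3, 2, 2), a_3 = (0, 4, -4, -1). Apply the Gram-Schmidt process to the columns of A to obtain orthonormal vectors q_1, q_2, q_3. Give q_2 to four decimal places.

a_1 = (-2, 4, -3, -4); ‖a_1‖ = 6.7082, so q_1 = (-0.2981, 0.5963, -0.4472, -0.5963).
q_1·a_2 = (-0.2981)·1 + 0.5963·3 + (-0.4472)·2 + (-0.5963)·2 = -0.5963.
u_2 = a_2 + 0.5963·q_1 = (0.8222, 3.3556, 1.7333, 1.6444).
‖u_2‖ = 4.2005, so q_2 = (0.1957, 0.7988, 0.4126, 0.3915).

q_2 = (0.1957, 0.7988, 0.4126, 0.3915)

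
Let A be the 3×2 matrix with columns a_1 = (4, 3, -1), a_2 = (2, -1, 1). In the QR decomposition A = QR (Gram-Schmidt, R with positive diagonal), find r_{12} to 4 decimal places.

q_1 = a_1/‖a_1‖ = (4, 3, -1)/5.0990 = (0.7845, 0.5883, -0.1961).
r_{12} = q_1·a_2 = 0.7845.

r_{12} = 0.7845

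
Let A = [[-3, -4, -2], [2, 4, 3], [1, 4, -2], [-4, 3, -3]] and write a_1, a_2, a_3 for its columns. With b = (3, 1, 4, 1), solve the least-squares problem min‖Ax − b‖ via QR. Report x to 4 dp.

a_1 = (-3, 2, 1, -4); ‖a_1‖ = 5.4772, so e_1 = (-0.5477, 0.3651, 0.1826, -0.7303).
e_1·a_2 = (-0.5477)·(-4) + 0.3651·4 + 0.1826·4 + (-0.7303)·3 = 2.1909.
u_2 = a_2 − 2.1909·e_1 = (-2.8000, 3.2000, 3.6000, 4.6000).
‖u_2‖ = 7.2250, so e_2 = (-0.3875, 0.4429, 0.4983, 0.6367).
e_1·a_3 = (-0.5477)·(-2) + 0.3651·3 + 0.1826·(-2) + (-0.7303)·(-3) = 4.0166; e_2·a_3 = (-0.3875)·(-2) + 0.4429·3 + 0.4983·(-2) + 0.6367·(-3) = -0.8028.
u_3 = a_3 − 4.0166·e_1 + 0.8028·e_2 = (-0.1111, 1.8889, -2.3333, 0.4444).
‖u_3‖ = 3.0368, so e_3 = (-0.0366, 0.6220, -0.7683, 0.1464).
Qᵀb = (-1.2780, 1.9100, -2.4148).
Back-substitute: x_3 = -2.4148/3.0368 = -0.7952.
x_2 = (1.9100 + 0.8028·(-0.7952))/7.2250 = 0.1760.
x_1 = (-1.2780 − 2.1909·0.1760 − 4.0166·(-0.7952))/5.4772 = 0.2794.

x = (0.2794, 0.1760, -0.7952)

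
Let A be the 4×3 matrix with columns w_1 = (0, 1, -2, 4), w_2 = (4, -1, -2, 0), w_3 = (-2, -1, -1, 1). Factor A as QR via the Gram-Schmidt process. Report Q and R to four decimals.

e_1 = w_1/‖w_1‖ = (0, 1, -2, 4)/4.5826 = (0.0000, 0.2182, -0.4364, 0.8729).
r_{12} = e_1·w_2 = 0.6547.
u_2 = w_2 − 0.6547·e_1 = (4.0000, -1.1429, -1.7143, -0.5714).
‖u_2‖ = 4.5356, so e_2 = (0.8819, -0.2520, -0.3780, -0.1260).
r_{13} = e_1·w_3 = 1.0911; r_{23} = e_2·w_3 = -1.2599.
u_3 = w_3 − 1.0911·e_1 + 1.2599·e_2 = (-0.8889, -1.5556, -1.0000, -0.1111).
‖u_3‖ = 2.0548, so e_3 = (-0.4326, -0.7570, -0.4867, -0.0541).

Q = [[0.0000, 0.8819, -0.4326], [0.2182, -0.2520, -0.7570], [-0.4364, -0.3780, -0.4867], [0.8729, -0.1260, -0.0541]], R = [[4.5826, 0.6547, 1.0911], [0.0000, 4.5356, -1.2599], [0.0000, 0.0000, 2.0548]]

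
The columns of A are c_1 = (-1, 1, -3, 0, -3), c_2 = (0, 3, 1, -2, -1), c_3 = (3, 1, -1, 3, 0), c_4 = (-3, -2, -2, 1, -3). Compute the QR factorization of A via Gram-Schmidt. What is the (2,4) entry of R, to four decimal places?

r_{24} = -2.4643

c_1 = (-1, 1, -3, 0, -3); ‖c_1‖ = 4.4721, so e_1 = (-0.2236, 0.2236, -0.6708, 0.0000, -0.6708).
e_1·c_2 = (-0.2236)·0 + 0.2236·3 + (-0.6708)·1 + 0.0000·(-2) + (-0.6708)·(-1) = 0.6708.
u_2 = c_2 − 0.6708·e_1 = (0.1500, 2.8500, 1.4500, -2.0000, -0.5500).
‖u_2‖ = 3.8144, so e_2 = (0.0393, 0.7472, 0.3801, -0.5243, -0.1442).
r_{24} = e_2·c_4 = -2.4643.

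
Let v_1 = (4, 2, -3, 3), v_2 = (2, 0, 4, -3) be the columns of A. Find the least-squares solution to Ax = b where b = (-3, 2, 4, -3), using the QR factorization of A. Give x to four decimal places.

v_1 = (4, 2, -3, 3); ‖v_1‖ = 6.1644, so q_1 = (0.6489, 0.3244, -0.4867, 0.4867).
q_1·v_2 = 0.6489·2 + 0.3244·0 + (-0.4867)·4 + 0.4867·(-3) = -2.1089.
u_2 = v_2 + 2.1089·q_1 = (3.3684, 0.6842, 2.9737, -1.9737).
‖u_2‖ = 4.9551, so q_2 = (0.6798, 0.1381, 0.6001, -0.3983).
Qᵀb = (-4.7044, 1.8323).
Back-substitute: x_2 = 1.8323/4.9551 = 0.3698.
x_1 = (-4.7044 + 2.1089·0.3698)/6.1644 = -0.6367.

x = (-0.6367, 0.3698)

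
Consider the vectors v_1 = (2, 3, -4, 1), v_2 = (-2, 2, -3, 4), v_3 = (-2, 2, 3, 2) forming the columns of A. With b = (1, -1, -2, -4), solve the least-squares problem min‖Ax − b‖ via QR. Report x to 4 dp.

q_1 = v_1/‖v_1‖ = (2, 3, -4, 1)/5.4772 = (0.3651, 0.5477, -0.7303, 0.1826).
r_{12} = q_1·v_2 = 3.2863.
u_2 = v_2 − 3.2863·q_1 = (-3.2000, 0.2000, -0.6000, 3.4000).
‖u_2‖ = 4.7117, so q_2 = (-0.6792, 0.0424, -0.1273, 0.7216).
r_{13} = q_1·v_3 = -1.4606; r_{23} = q_2·v_3 = 2.5044.
u_3 = v_3 + 1.4606·q_1 − 2.5044·q_2 = (0.2342, 2.6937, 2.2523, 0.4595).
‖u_3‖ = 3.5489, so q_3 = (0.0660, 0.7590, 0.6346, 0.1295).
Qᵀb = (0.5477, -3.3534, -2.4802).
Back-substitute: x_3 = -2.4802/3.5489 = -0.6989.
x_2 = (-3.3534 − 2.5044·(-0.6989))/4.7117 = -0.3402.
x_1 = (0.5477 − 3.2863·(-0.3402) + 1.4606·(-0.6989))/5.4772 = 0.1178.

x = (0.1178, -0.3402, -0.6989)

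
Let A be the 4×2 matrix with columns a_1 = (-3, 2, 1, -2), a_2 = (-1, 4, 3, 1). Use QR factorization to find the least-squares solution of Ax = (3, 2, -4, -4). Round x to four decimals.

a_1 = (-3, 2, 1, -2); ‖a_1‖ = 4.2426, so q_1 = (-0.7071, 0.4714, 0.2357, -0.4714).
q_1·a_2 = (-0.7071)·(-1) + 0.4714·4 + 0.2357·3 + (-0.4714)·1 = 2.8284.
u_2 = a_2 − 2.8284·q_1 = (1.0000, 2.6667, 2.3333, 2.3333).
‖u_2‖ = 4.3589, so q_2 = (0.2294, 0.6118, 0.5353, 0.5353).
Qᵀb = (-0.2357, -2.3706).
Back-substitute: x_2 = -2.3706/4.3589 = -0.5439.
x_1 = (-0.2357 − 2.8284·(-0.5439))/4.2426 = 0.3070.

x = (0.3070, -0.5439)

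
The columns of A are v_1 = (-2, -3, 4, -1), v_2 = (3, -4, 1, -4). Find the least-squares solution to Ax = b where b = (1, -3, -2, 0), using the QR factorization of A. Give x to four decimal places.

x = (-0.2105, 0.3797)

v_1 = (-2, -3, 4, -1); ‖v_1‖ = 5.4772, so e_1 = (-0.3651, -0.5477, 0.7303, -0.1826).
e_1·v_2 = (-0.3651)·3 + (-0.5477)·(-4) + 0.7303·1 + (-0.1826)·(-4) = 2.5560.
u_2 = v_2 − 2.5560·e_1 = (3.9333, -2.6000, -0.8667, -3.5333).
‖u_2‖ = 5.9554, so e_2 = (0.6605, -0.4366, -0.1455, -0.5933).
Qᵀb = (-0.1826, 2.2613).
Back-substitute: x_2 = 2.2613/5.9554 = 0.3797.
x_1 = (-0.1826 − 2.5560·0.3797)/5.4772 = -0.2105.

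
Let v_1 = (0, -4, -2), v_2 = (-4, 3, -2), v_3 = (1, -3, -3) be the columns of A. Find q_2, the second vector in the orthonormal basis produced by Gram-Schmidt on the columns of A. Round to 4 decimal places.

v_1 = (0, -4, -2); ‖v_1‖ = 4.4721, so q_1 = (0.0000, -0.8944, -0.4472).
q_1·v_2 = 0.0000·(-4) + (-0.8944)·3 + (-0.4472)·(-2) = -1.7889.
u_2 = v_2 + 1.7889·q_1 = (-4.0000, 1.4000, -2.8000).
‖u_2‖ = 5.0794, so q_2 = (-0.7875, 0.2756, -0.5512).

q_2 = (-0.7875, 0.2756, -0.5512)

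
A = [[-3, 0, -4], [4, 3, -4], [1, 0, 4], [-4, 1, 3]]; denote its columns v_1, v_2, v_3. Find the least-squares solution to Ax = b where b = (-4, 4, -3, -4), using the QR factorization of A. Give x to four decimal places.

v_1 = (-3, 4, 1, -4); ‖v_1‖ = 6.4807, so e_1 = (-0.4629, 0.6172, 0.1543, -0.6172).
e_1·v_2 = (-0.4629)·0 + 0.6172·3 + 0.1543·0 + (-0.6172)·1 = 1.2344.
u_2 = v_2 − 1.2344·e_1 = (0.5714, 2.2381, -0.1905, 1.7619).
‖u_2‖ = 2.9114, so e_2 = (0.1963, 0.7687, -0.0654, 0.6052).
e_1·v_3 = (-0.4629)·(-4) + 0.6172·(-4) + 0.1543·4 + (-0.6172)·3 = -1.8516; e_2·v_3 = 0.1963·(-4) + 0.7687·(-4) + (-0.0654)·4 + 0.6052·3 = -2.3062.
u_3 = v_3 + 1.8516·e_1 + 2.3062·e_2 = (-4.4045, -1.0843, 4.1348, 3.2528).
‖u_3‖ = 6.9464, so e_3 = (-0.6341, -0.1561, 0.5952, 0.4683).
Qᵀb = (6.3264, 0.0654, -1.7469).
Back-substitute: x_3 = -1.7469/6.9464 = -0.2515.
x_2 = (0.0654 + 2.3062·(-0.2515))/2.9114 = -0.1767.
x_1 = (6.3264 − 1.2344·(-0.1767) + 1.8516·(-0.2515))/6.4807 = 0.9380.

x = (0.9380, -0.1767, -0.2515)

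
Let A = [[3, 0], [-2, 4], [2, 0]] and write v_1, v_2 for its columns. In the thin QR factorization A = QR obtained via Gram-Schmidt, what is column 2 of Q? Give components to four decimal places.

e_2 = (0.4036, 0.8745, 0.2691)

v_1 = (3, -2, 2); ‖v_1‖ = 4.1231, so e_1 = (0.7276, -0.4851, 0.4851).
e_1·v_2 = 0.7276·0 + (-0.4851)·4 + 0.4851·0 = -1.9403.
u_2 = v_2 + 1.9403·e_1 = (1.4118, 3.0588, 0.9412).
‖u_2‖ = 3.4979, so e_2 = (0.4036, 0.8745, 0.2691).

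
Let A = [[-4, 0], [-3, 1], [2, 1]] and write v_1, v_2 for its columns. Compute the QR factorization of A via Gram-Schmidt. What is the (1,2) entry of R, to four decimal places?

r_{12} = -0.1857

v_1 = (-4, -3, 2); ‖v_1‖ = 5.3852, so e_1 = (-0.7428, -0.5571, 0.3714).
r_{12} = e_1·v_2 = -0.1857.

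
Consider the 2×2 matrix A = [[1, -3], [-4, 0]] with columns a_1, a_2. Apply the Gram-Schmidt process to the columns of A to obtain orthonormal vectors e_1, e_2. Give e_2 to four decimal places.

e_1 = a_1/‖a_1‖ = (1, -4)/4.1231 = (0.2425, -0.9701).
r_{12} = e_1·a_2 = -0.7276.
u_2 = a_2 + 0.7276·e_1 = (-2.8235, -0.7059).
‖u_2‖ = 2.9104, so e_2 = (-0.9701, -0.2425).

e_2 = (-0.9701, -0.2425)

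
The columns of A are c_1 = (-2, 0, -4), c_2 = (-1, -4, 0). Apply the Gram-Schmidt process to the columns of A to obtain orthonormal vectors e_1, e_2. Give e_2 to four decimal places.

c_1 = (-2, 0, -4); ‖c_1‖ = 4.4721, so e_1 = (-0.4472, 0.0000, -0.8944).
e_1·c_2 = (-0.4472)·(-1) + 0.0000·(-4) + (-0.8944)·0 = 0.4472.
u_2 = c_2 − 0.4472·e_1 = (-0.8000, -4.0000, 0.4000).
‖u_2‖ = 4.0988, so e_2 = (-0.1952, -0.9759, 0.0976).

e_2 = (-0.1952, -0.9759, 0.0976)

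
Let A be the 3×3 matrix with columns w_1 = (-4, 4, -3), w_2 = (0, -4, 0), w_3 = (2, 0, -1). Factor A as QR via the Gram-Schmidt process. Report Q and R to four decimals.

e_1 = w_1/‖w_1‖ = (-4, 4, -3)/6.4031 = (-0.6247, 0.6247, -0.4685).
r_{12} = e_1·w_2 = -2.4988.
u_2 = w_2 + 2.4988·e_1 = (-1.5610, -2.4390, -1.1707).
‖u_2‖ = 3.1235, so e_2 = (-0.4998, -0.7809, -0.3748).
r_{13} = e_1·w_3 = -0.7809; r_{23} = e_2·w_3 = -0.6247.
u_3 = w_3 + 0.7809·e_1 + 0.6247·e_2 = (1.2000, 0.0000, -1.6000).
‖u_3‖ = 2.0000, so e_3 = (0.6000, 0.0000, -0.8000).

Q = [[-0.6247, -0.4998, 0.6000], [0.6247, -0.7809, 0.0000], [-0.4685, -0.3748, -0.8000]], R = [[6.4031, -2.4988, -0.7809], [0.0000, 3.1235, -0.6247], [0.0000, 0.0000, 2.0000]]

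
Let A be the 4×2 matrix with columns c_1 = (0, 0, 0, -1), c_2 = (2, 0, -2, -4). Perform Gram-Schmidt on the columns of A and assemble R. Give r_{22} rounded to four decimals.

r_{22} = 2.8284

q_1 = c_1/‖c_1‖ = (0, 0, 0, -1)/1.0000 = (0.0000, 0.0000, 0.0000, -1.0000).
r_{12} = q_1·c_2 = 4.0000.
u_2 = c_2 − 4.0000·q_1 = (2.0000, 0.0000, -2.0000, 0.0000).
r_{22} = ‖u_2‖ = 2.8284.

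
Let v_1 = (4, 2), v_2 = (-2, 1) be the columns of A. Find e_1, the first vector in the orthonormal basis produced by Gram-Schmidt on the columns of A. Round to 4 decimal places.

e_1 = (0.8944, 0.4472)

e_1 = v_1/‖v_1‖ = (4, 2)/4.4721 = (0.8944, 0.4472).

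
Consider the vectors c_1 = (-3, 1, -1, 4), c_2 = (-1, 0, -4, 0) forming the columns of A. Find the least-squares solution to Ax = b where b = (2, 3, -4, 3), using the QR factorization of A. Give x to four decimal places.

x = (0.3000, 0.7000)

c_1 = (-3, 1, -1, 4); ‖c_1‖ = 5.1962, so q_1 = (-0.5774, 0.1925, -0.1925, 0.7698).
q_1·c_2 = (-0.5774)·(-1) + 0.1925·0 + (-0.1925)·(-4) + 0.7698·0 = 1.3472.
u_2 = c_2 − 1.3472·q_1 = (-0.2222, -0.2593, -3.7407, -1.0370).
‖u_2‖ = 3.8968, so q_2 = (-0.0570, -0.0665, -0.9599, -0.2661).
Qᵀb = (2.5019, 2.7278).
Back-substitute: x_2 = 2.7278/3.8968 = 0.7000.
x_1 = (2.5019 − 1.3472·0.7000)/5.1962 = 0.3000.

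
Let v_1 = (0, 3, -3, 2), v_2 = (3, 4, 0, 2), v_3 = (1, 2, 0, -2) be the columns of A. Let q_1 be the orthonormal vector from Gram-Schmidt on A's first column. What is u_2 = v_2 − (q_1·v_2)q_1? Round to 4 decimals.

v_1 = (0, 3, -3, 2); ‖v_1‖ = 4.6904, so q_1 = (0.0000, 0.6396, -0.6396, 0.4264).
q_1·v_2 = 0.0000·3 + 0.6396·4 + (-0.6396)·0 + 0.4264·2 = 3.4112.
u_2 = v_2 − 3.4112·q_1 = (3.0000, 1.8182, 2.1818, 0.5455).

u_2 = (3.0000, 1.8182, 2.1818, 0.5455)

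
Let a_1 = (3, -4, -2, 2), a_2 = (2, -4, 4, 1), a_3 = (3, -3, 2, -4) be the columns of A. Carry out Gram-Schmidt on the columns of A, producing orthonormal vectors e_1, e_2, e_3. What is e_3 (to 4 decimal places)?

a_1 = (3, -4, -2, 2); ‖a_1‖ = 5.7446, so e_1 = (0.5222, -0.6963, -0.3482, 0.3482).
e_1·a_2 = 0.5222·2 + (-0.6963)·(-4) + (-0.3482)·4 + 0.3482·1 = 2.7852.
u_2 = a_2 − 2.7852·e_1 = (0.5455, -2.0606, 4.9697, 0.0303).
‖u_2‖ = 5.4076, so e_2 = (0.1009, -0.3811, 0.9190, 0.0056).
e_1·a_3 = 0.5222·3 + (-0.6963)·(-3) + (-0.3482)·2 + 0.3482·(-4) = 1.5667; e_2·a_3 = 0.1009·3 + (-0.3811)·(-3) + 0.9190·2 + 0.0056·(-4) = 3.2614.
u_3 = a_3 − 1.5667·e_1 − 3.2614·e_2 = (1.8528, -0.6663, -0.4518, -4.5637).
‖u_3‖ = 4.9909, so e_3 = (0.3712, -0.1335, -0.0905, -0.9144).

e_3 = (0.3712, -0.1335, -0.0905, -0.9144)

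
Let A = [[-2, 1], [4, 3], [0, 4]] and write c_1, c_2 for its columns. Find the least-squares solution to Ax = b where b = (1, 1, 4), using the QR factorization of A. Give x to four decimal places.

x = (-0.3524, 0.9048)

c_1 = (-2, 4, 0); ‖c_1‖ = 4.4721, so e_1 = (-0.4472, 0.8944, 0.0000).
e_1·c_2 = (-0.4472)·1 + 0.8944·3 + 0.0000·4 = 2.2361.
u_2 = c_2 − 2.2361·e_1 = (2.0000, 1.0000, 4.0000).
‖u_2‖ = 4.5826, so e_2 = (0.4364, 0.2182, 0.8729).
Qᵀb = (0.4472, 4.1461).
Back-substitute: x_2 = 4.1461/4.5826 = 0.9048.
x_1 = (0.4472 − 2.2361·0.9048)/4.4721 = -0.3524.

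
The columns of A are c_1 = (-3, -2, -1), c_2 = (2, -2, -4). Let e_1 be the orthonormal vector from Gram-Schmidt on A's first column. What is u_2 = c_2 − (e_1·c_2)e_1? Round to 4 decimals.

u_2 = (2.4286, -1.7143, -3.8571)

c_1 = (-3, -2, -1); ‖c_1‖ = 3.7417, so e_1 = (-0.8018, -0.5345, -0.2673).
e_1·c_2 = (-0.8018)·2 + (-0.5345)·(-2) + (-0.2673)·(-4) = 0.5345.
u_2 = c_2 − 0.5345·e_1 = (2.4286, -1.7143, -3.8571).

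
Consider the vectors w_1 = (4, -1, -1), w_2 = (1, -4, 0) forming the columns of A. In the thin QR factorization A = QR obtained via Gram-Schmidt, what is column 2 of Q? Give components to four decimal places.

e_2 = (-0.2121, -0.9697, 0.1212)

w_1 = (4, -1, -1); ‖w_1‖ = 4.2426, so e_1 = (0.9428, -0.2357, -0.2357).
e_1·w_2 = 0.9428·1 + (-0.2357)·(-4) + (-0.2357)·0 = 1.8856.
u_2 = w_2 − 1.8856·e_1 = (-0.7778, -3.5556, 0.4444).
‖u_2‖ = 3.6667, so e_2 = (-0.2121, -0.9697, 0.1212).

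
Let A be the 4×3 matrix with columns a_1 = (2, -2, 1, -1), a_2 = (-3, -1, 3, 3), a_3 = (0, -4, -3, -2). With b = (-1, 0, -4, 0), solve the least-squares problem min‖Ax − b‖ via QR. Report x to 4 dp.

x = (-1.1109, -0.2494, 0.5873)

a_1 = (2, -2, 1, -1); ‖a_1‖ = 3.1623, so q_1 = (0.6325, -0.6325, 0.3162, -0.3162).
q_1·a_2 = 0.6325·(-3) + (-0.6325)·(-1) + 0.3162·3 + (-0.3162)·3 = -1.2649.
u_2 = a_2 + 1.2649·q_1 = (-2.2000, -1.8000, 3.4000, 2.6000).
‖u_2‖ = 5.1381, so q_2 = (-0.4282, -0.3503, 0.6617, 0.5060).
q_1·a_3 = 0.6325·0 + (-0.6325)·(-4) + 0.3162·(-3) + (-0.3162)·(-2) = 2.2136; q_2·a_3 = (-0.4282)·0 + (-0.3503)·(-4) + 0.6617·(-3) + 0.5060·(-2) = -1.5959.
u_3 = a_3 − 2.2136·q_1 + 1.5959·q_2 = (-2.0833, -3.1591, -2.6439, -0.4924).
‖u_3‖ = 4.6425, so q_3 = (-0.4488, -0.6805, -0.5695, -0.1061).
Qᵀb = (-1.8974, -2.2187, 2.7268).
Back-substitute: x_3 = 2.7268/4.6425 = 0.5873.
x_2 = (-2.2187 + 1.5959·0.5873)/5.1381 = -0.2494.
x_1 = (-1.8974 + 1.2649·(-0.2494) − 2.2136·0.5873)/3.1623 = -1.1109.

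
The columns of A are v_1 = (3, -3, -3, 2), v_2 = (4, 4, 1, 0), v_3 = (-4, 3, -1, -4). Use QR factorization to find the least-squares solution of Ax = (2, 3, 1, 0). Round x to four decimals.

x = (-0.1490, 0.6200, -0.0184)

v_1 = (3, -3, -3, 2); ‖v_1‖ = 5.5678, so e_1 = (0.5388, -0.5388, -0.5388, 0.3592).
e_1·v_2 = 0.5388·4 + (-0.5388)·4 + (-0.5388)·1 + 0.3592·0 = -0.5388.
u_2 = v_2 + 0.5388·e_1 = (4.2903, 3.7097, 0.7097, 0.1935).
‖u_2‖ = 5.7192, so e_2 = (0.7502, 0.6486, 0.1241, 0.0338).
e_1·v_3 = 0.5388·(-4) + (-0.5388)·3 + (-0.5388)·(-1) + 0.3592·(-4) = -4.6697; e_2·v_3 = 0.7502·(-4) + 0.6486·3 + 0.1241·(-1) + 0.0338·(-4) = -1.3142.
u_3 = v_3 + 4.6697·e_1 + 1.3142·e_2 = (-0.4980, 1.3363, -3.3531, -2.2781).
‖u_3‖ = 4.2973, so e_3 = (-0.1159, 0.3110, -0.7803, -0.5301).
Qᵀb = (-1.0776, 3.5703, -0.0792).
Back-substitute: x_3 = -0.0792/4.2973 = -0.0184.
x_2 = (3.5703 + 1.3142·(-0.0184))/5.7192 = 0.6200.
x_1 = (-1.0776 + 0.5388·0.6200 + 4.6697·(-0.0184))/5.5678 = -0.1490.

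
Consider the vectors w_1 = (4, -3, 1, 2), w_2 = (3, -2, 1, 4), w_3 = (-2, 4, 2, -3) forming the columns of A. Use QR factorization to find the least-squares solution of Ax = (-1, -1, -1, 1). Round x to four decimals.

w_1 = (4, -3, 1, 2); ‖w_1‖ = 5.4772, so q_1 = (0.7303, -0.5477, 0.1826, 0.3651).
q_1·w_2 = 0.7303·3 + (-0.5477)·(-2) + 0.1826·1 + 0.3651·4 = 4.9295.
u_2 = w_2 − 4.9295·q_1 = (-0.6000, 0.7000, 0.1000, 2.2000).
‖u_2‖ = 2.3875, so q_2 = (-0.2513, 0.2932, 0.0419, 0.9215).
q_1·w_3 = 0.7303·(-2) + (-0.5477)·4 + 0.1826·2 + 0.3651·(-3) = -4.3818; q_2·w_3 = (-0.2513)·(-2) + 0.2932·4 + 0.0419·2 + 0.9215·(-3) = -1.0052.
u_3 = w_3 + 4.3818·q_1 + 1.0052·q_2 = (0.9474, 1.8947, 2.8421, -0.4737).
‖u_3‖ = 3.5762, so q_3 = (0.2649, 0.5298, 0.7947, -0.1325).
Qᵀb = (0.0000, 0.8377, -1.7219).
Back-substitute: x_3 = -1.7219/3.5762 = -0.4815.
x_2 = (0.8377 + 1.0052·(-0.4815))/2.3875 = 0.1481.
x_1 = (0.0000 − 4.9295·0.1481 + 4.3818·(-0.4815))/5.4772 = -0.5185.

x = (-0.5185, 0.1481, -0.4815)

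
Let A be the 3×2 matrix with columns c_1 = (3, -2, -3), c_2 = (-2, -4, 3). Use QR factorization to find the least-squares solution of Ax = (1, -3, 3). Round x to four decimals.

c_1 = (3, -2, -3); ‖c_1‖ = 4.6904, so e_1 = (0.6396, -0.4264, -0.6396).
e_1·c_2 = 0.6396·(-2) + (-0.4264)·(-4) + (-0.6396)·3 = -1.4924.
u_2 = c_2 + 1.4924·e_1 = (-1.0455, -4.6364, 2.0455).
‖u_2‖ = 5.1742, so e_2 = (-0.2020, -0.8960, 0.3953).
Qᵀb = (0.0000, 3.6720).
Back-substitute: x_2 = 3.6720/5.1742 = 0.7097.
x_1 = (0.0000 + 1.4924·0.7097)/4.6904 = 0.2258.

x = (0.2258, 0.7097)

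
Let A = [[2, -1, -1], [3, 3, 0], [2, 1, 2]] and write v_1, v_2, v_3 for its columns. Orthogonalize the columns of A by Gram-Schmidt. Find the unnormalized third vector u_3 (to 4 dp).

u_3 = (-0.5943, -0.7925, 1.7830)

e_1 = v_1/‖v_1‖ = (2, 3, 2)/4.1231 = (0.4851, 0.7276, 0.4851).
r_{12} = e_1·v_2 = 2.1828.
u_2 = v_2 − 2.1828·e_1 = (-2.0588, 1.4118, -0.0588).
‖u_2‖ = 2.4971, so e_2 = (-0.8245, 0.5654, -0.0236).
r_{13} = e_1·v_3 = 0.4851; r_{23} = e_2·v_3 = 0.7774.
u_3 = v_3 − 0.4851·e_1 − 0.7774·e_2 = (-0.5943, -0.7925, 1.7830).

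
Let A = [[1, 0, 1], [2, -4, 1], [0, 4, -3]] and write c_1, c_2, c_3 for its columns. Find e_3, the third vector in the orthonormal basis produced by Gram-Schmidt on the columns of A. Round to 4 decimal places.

e_1 = c_1/‖c_1‖ = (1, 2, 0)/2.2361 = (0.4472, 0.8944, 0.0000).
r_{12} = e_1·c_2 = -3.5777.
u_2 = c_2 + 3.5777·e_1 = (1.6000, -0.8000, 4.0000).
‖u_2‖ = 4.3818, so e_2 = (0.3651, -0.1826, 0.9129).
r_{13} = e_1·c_3 = 1.3416; r_{23} = e_2·c_3 = -2.5560.
u_3 = c_3 − 1.3416·e_1 + 2.5560·e_2 = (1.3333, -0.6667, -0.6667).
‖u_3‖ = 1.6330, so e_3 = (0.8165, -0.4082, -0.4082).

e_3 = (0.8165, -0.4082, -0.4082)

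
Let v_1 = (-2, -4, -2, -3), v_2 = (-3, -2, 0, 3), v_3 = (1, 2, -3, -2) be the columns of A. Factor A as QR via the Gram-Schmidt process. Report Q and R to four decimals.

v_1 = (-2, -4, -2, -3); ‖v_1‖ = 5.7446, so q_1 = (-0.3482, -0.6963, -0.3482, -0.5222).
q_1·v_2 = (-0.3482)·(-3) + (-0.6963)·(-2) + (-0.3482)·0 + (-0.5222)·3 = 0.8704.
u_2 = v_2 − 0.8704·q_1 = (-2.6970, -1.3939, 0.3030, 3.4545).
‖u_2‖ = 4.6090, so q_2 = (-0.5852, -0.3024, 0.0657, 0.7495).
q_1·v_3 = (-0.3482)·1 + (-0.6963)·2 + (-0.3482)·(-3) + (-0.5222)·(-2) = 0.3482; q_2·v_3 = (-0.5852)·1 + (-0.3024)·2 + 0.0657·(-3) + 0.7495·(-2) = -2.8863.
u_3 = v_3 − 0.3482·q_1 + 2.8863·q_2 = (-0.5678, 1.3695, -2.6890, 0.3452).
‖u_3‖ = 3.0899, so q_3 = (-0.1837, 0.4432, -0.8702, 0.1117).

Q = [[-0.3482, -0.5852, -0.1837], [-0.6963, -0.3024, 0.4432], [-0.3482, 0.0657, -0.8702], [-0.5222, 0.7495, 0.1117]], R = [[5.7446, 0.8704, 0.3482], [0.0000, 4.6090, -2.8863], [0.0000, 0.0000, 3.0899]]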